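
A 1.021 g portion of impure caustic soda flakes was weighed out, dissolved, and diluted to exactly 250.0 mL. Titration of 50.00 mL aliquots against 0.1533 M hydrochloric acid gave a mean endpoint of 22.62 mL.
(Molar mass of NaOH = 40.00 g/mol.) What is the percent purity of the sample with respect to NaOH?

67.93 %

NaOH + HCl → NaCl + H2O
n(HCl) per titration = 0.02262 × 0.1533 = 3.468 × 10^-3 mol
n(NaOH) in each aliquot = 3.468 × 10^-3 mol (1:1 ratio)
n(NaOH) in the whole flask = 3.468 × 10^-3 × 250.0/50.00 = 0.01734 mol
mass of NaOH = 0.01734 × 40.00 = 0.6935 g
% NaOH = 0.6935 / 1.021 × 100 = 67.93 %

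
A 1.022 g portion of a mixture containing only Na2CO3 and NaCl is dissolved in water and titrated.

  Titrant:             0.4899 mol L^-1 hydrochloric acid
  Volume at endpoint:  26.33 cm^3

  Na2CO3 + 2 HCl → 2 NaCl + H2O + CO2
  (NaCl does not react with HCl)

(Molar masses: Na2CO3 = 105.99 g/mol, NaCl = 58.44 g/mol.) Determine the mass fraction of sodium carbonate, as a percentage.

66.89 %

n(HCl) = 0.02633 × 0.4899 = 0.01290 mol
Let x = n(Na2CO3), y = n(NaCl).
Titrant: 2x = 0.01290;  mass: 105.99x + 58.44y = 1.022
Solving, x = 6.450 × 10^-3 mol, y = 5.791 × 10^-3 mol
mass of Na2CO3 = 6.450 × 10^-3 × 105.99 = 0.6836 g
% Na2CO3 = 0.6836 / 1.022 × 100 = 66.89 %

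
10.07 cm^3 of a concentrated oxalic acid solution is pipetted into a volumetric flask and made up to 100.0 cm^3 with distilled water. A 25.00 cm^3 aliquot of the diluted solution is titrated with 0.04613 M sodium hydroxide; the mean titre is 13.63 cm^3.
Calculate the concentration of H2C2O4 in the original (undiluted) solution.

0.1249 M

H2C2O4 + 2 NaOH → Na2C2O4 + 2 H2O
n(NaOH) = 0.01363 × 0.04613 = 6.288 × 10^-4 mol
From the 1:2 ratio, n(H2C2O4) in the aliquot = 1/2 × 6.288 × 10^-4 = 3.144 × 10^-4 mol
[H2C2O4]_dilute = 3.144 × 10^-4 / 0.02500 = 0.01258 mol/L
Dilution factor = 100.0 / 10.07 = 9.930
[H2C2O4]_stock = 0.01258 × 9.930 = 0.1249 mol/L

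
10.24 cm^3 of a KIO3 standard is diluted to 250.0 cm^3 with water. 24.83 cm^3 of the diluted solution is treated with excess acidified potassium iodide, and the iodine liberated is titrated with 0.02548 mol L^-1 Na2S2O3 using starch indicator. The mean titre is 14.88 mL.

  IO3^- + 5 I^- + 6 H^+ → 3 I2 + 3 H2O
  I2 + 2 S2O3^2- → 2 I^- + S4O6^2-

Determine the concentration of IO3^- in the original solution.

0.06213 mol/L

n(S2O3^2-) = 0.01488 × 0.02548 = 3.791 × 10^-4 mol
n(I2) = n(S2O3^2-)/2 = 1.896 × 10^-4 mol
From the 1:3 ratio, n(IO3^-) in the aliquot = 1/3 × 1.896 × 10^-4 = 6.319 × 10^-5 mol
[IO3^-]_dilute = 6.319 × 10^-5 / 0.02483 = 0.002545 mol/L
[IO3^-]_original = 0.002545 × 250.0/10.24 = 0.06213 mol/L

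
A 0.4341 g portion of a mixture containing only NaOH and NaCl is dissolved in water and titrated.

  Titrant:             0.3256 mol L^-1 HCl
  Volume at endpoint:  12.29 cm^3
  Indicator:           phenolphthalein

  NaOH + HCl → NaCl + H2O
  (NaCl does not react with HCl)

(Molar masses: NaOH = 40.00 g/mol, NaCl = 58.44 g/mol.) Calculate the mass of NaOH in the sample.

0.1601 g

n(HCl) = 0.01229 × 0.3256 = 4.002 × 10^-3 mol
Let x = n(NaOH), y = n(NaCl).
Titrant: 1x = 4.002 × 10^-3;  mass: 40.00x + 58.44y = 0.4341
Solving, x = 4.002 × 10^-3 mol, y = 4.689 × 10^-3 mol
mass of NaOH = 4.002 × 10^-3 × 40.00 = 0.1601 g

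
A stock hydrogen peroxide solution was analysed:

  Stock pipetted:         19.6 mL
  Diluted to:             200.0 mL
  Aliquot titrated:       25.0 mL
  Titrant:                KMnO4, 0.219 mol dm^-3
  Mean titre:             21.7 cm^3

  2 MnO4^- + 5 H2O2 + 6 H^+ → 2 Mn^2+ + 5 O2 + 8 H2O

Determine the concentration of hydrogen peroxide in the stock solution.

4.85 mol/L

n(KMnO4) = 0.0217 × 0.219 = 4.75 × 10^-3 mol
From the 5:2 ratio, n(H2O2) in the aliquot = 5/2 × 4.75 × 10^-3 = 0.0119 mol
[H2O2]_dilute = 0.0119 / 0.0250 = 0.475 mol/L
Dilution factor = 200.0 / 19.6 = 10.20
[H2O2]_stock = 0.475 × 10.20 = 4.85 mol/L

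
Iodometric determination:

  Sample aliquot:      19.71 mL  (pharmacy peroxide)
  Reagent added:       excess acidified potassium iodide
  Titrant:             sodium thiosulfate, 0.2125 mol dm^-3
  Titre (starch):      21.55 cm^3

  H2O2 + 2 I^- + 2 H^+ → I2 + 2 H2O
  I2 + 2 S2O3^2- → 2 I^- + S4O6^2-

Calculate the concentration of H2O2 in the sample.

n(S2O3^2-) = 0.02155 × 0.2125 = 4.579 × 10^-3 mol
n(I2) = n(S2O3^2-)/2 = 2.290 × 10^-3 mol
n(H2O2) in the aliquot = 2.290 × 10^-3 mol (1:1 ratio)
[H2O2] = 2.290 × 10^-3 / 0.01971 = 0.1162 mol/L

0.1162 mol/L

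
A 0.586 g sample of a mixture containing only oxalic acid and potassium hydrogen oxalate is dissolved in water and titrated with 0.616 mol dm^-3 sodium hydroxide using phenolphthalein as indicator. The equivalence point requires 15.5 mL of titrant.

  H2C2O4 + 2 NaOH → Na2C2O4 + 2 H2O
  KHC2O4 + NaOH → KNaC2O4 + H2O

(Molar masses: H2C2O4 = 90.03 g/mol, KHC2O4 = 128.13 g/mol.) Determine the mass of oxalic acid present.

0.345 g

n(NaOH) = 0.0155 × 0.616 = 9.55 × 10^-3 mol
Let x = n(H2C2O4), y = n(KHC2O4).
Titrant: 2x + 1y = 9.55 × 10^-3;  mass: 90.03x + 128.13y = 0.586
Solving, x = 3.83 × 10^-3 mol, y = 1.88 × 10^-3 mol
mass of H2C2O4 = 3.83 × 10^-3 × 90.03 = 0.345 g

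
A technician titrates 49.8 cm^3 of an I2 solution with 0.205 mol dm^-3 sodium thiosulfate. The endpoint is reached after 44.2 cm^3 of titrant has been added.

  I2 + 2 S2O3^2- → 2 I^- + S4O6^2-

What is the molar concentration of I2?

n(Na2S2O3) = 0.0442 L × 0.205 mol/L = 9.06 × 10^-3 mol
From the 1:2 mole ratio, n(I2) = 1/2 × 9.06 × 10^-3 = 4.53 × 10^-3 mol
[I2] = 4.53 × 10^-3 mol / 0.0498 L = 0.0910 mol/L

0.0910 mol/L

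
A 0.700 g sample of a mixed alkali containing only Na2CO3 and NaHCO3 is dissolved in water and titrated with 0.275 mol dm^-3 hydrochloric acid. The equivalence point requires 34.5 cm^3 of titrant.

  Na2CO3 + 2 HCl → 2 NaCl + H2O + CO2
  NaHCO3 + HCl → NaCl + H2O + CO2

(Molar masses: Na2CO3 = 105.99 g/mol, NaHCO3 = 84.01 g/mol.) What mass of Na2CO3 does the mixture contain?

0.166 g

n(HCl) = 0.0345 × 0.275 = 9.49 × 10^-3 mol
Let x = n(Na2CO3), y = n(NaHCO3).
Titrant: 2x + 1y = 9.49 × 10^-3;  mass: 105.99x + 84.01y = 0.700
Solving, x = 1.56 × 10^-3 mol, y = 6.36 × 10^-3 mol
mass of Na2CO3 = 1.56 × 10^-3 × 105.99 = 0.166 g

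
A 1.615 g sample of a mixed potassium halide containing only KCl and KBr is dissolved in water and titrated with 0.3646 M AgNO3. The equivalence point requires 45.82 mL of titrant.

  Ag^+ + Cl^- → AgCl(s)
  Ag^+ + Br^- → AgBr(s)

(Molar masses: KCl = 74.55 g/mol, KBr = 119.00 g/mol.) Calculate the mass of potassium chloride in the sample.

0.6256 g

n(AgNO3) = 0.04582 × 0.3646 = 0.01671 mol
Let x = n(KCl), y = n(KBr).
Titrant: 1x + 1y = 0.01671;  mass: 74.55x + 119.00y = 1.615
Solving, x = 8.392 × 10^-3 mol, y = 8.314 × 10^-3 mol
mass of KCl = 8.392 × 10^-3 × 74.55 = 0.6256 g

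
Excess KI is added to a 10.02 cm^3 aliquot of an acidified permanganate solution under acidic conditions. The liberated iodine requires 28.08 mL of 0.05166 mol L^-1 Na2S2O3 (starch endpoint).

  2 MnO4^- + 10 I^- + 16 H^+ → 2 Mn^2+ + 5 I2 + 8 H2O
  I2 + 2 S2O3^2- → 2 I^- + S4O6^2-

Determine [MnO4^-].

n(S2O3^2-) = 0.02808 × 0.05166 = 1.451 × 10^-3 mol
n(I2) = n(S2O3^2-)/2 = 7.253 × 10^-4 mol
From the 2:5 ratio, n(MnO4^-) in the aliquot = 2/5 × 7.253 × 10^-4 = 2.901 × 10^-4 mol
[MnO4^-] = 2.901 × 10^-4 / 0.01002 = 0.02895 mol/L

0.02895 mol/L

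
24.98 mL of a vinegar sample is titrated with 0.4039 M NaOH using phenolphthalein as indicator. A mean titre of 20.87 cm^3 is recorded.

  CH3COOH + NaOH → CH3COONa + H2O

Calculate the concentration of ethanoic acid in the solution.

0.3374 M

n(NaOH) = 0.02087 L × 0.4039 mol/L = 8.429 × 10^-3 mol
n(CH3COOH) = 8.429 × 10^-3 mol (1:1 mole ratio)
[CH3COOH] = 8.429 × 10^-3 mol / 0.02498 L = 0.3374 mol/L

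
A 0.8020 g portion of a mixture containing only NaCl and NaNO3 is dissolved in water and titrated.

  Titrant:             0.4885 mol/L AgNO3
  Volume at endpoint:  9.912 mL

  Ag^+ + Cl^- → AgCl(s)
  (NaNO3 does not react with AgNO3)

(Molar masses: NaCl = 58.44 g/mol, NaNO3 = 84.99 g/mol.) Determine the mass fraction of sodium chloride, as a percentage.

n(AgNO3) = 0.009912 × 0.4885 = 4.842 × 10^-3 mol
Let x = n(NaCl), y = n(NaNO3).
Titrant: 1x = 4.842 × 10^-3;  mass: 58.44x + 84.99y = 0.8020
Solving, x = 4.842 × 10^-3 mol, y = 6.107 × 10^-3 mol
mass of NaCl = 4.842 × 10^-3 × 58.44 = 0.2830 g
% NaCl = 0.2830 / 0.8020 × 100 = 35.28 %

35.28 %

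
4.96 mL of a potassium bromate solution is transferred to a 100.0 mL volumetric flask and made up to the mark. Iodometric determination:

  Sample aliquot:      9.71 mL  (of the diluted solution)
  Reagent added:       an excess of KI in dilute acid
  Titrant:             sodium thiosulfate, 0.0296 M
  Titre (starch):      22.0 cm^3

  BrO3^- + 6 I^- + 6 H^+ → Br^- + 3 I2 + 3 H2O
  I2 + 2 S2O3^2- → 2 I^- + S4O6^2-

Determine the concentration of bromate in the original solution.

0.225 M

n(S2O3^2-) = 0.0220 × 0.0296 = 6.51 × 10^-4 mol
n(I2) = n(S2O3^2-)/2 = 3.26 × 10^-4 mol
From the 1:3 ratio, n(BrO3^-) in the aliquot = 1/3 × 3.26 × 10^-4 = 1.09 × 10^-4 mol
[BrO3^-]_dilute = 1.09 × 10^-4 / 0.00971 = 0.0112 mol/L
[BrO3^-]_original = 0.0112 × 100.0/4.96 = 0.225 mol/L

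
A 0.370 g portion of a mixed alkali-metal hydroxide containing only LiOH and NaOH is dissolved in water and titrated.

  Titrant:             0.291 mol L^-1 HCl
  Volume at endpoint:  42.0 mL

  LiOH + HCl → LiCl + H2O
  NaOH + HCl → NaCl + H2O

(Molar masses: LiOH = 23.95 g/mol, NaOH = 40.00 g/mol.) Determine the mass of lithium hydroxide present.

0.177 g

n(HCl) = 0.0420 × 0.291 = 0.0122 mol
Let x = n(LiOH), y = n(NaOH).
Titrant: 1x + 1y = 0.0122;  mass: 23.95x + 40.00y = 0.370
Solving, x = 7.41 × 10^-3 mol, y = 4.82 × 10^-3 mol
mass of LiOH = 7.41 × 10^-3 × 23.95 = 0.177 g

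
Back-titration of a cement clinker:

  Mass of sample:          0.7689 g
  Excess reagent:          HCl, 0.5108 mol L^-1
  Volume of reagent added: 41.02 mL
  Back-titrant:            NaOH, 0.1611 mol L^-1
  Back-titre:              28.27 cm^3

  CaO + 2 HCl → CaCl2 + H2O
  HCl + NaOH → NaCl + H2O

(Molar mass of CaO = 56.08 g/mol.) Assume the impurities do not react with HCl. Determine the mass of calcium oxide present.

n(HCl) added = 0.04102 × 0.5108 = 0.02095 mol
n(NaOH) used in back-titration = 0.02827 × 0.1611 = 4.554 × 10^-3 mol
n(HCl) left over = 4.554 × 10^-3 mol (1:1 ratio)
n(HCl) consumed by analyte = 0.02095 − 4.554 × 10^-3 = 0.01640 mol
From the 1:2 ratio, n(CaO) = 1/2 × 0.01640 = 8.199 × 10^-3 mol
mass of CaO = 8.199 × 10^-3 × 56.08 = 0.4598 g

0.4598 g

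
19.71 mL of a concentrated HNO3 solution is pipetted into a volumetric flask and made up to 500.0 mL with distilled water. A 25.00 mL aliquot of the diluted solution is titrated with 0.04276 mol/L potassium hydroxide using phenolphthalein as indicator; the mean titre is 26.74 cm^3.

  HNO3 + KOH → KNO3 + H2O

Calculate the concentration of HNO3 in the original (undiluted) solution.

1.160 mol/L

n(KOH) = 0.02674 × 0.04276 = 1.143 × 10^-3 mol
n(HNO3) in the aliquot = 1.143 × 10^-3 mol (1:1 ratio)
[HNO3]_dilute = 1.143 × 10^-3 / 0.02500 = 0.04574 mol/L
Dilution factor = 500.0 / 19.71 = 25.37
[HNO3]_stock = 0.04574 × 25.37 = 1.160 mol/L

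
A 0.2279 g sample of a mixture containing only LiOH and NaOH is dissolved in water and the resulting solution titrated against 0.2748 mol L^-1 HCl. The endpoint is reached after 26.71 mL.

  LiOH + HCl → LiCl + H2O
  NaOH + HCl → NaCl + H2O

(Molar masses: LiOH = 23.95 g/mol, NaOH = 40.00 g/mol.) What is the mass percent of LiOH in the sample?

n(HCl) = 0.02671 × 0.2748 = 7.340 × 10^-3 mol
Let x = n(LiOH), y = n(NaOH).
Titrant: 1x + 1y = 7.340 × 10^-3;  mass: 23.95x + 40.00y = 0.2279
Solving, x = 4.093 × 10^-3 mol, y = 3.247 × 10^-3 mol
mass of LiOH = 4.093 × 10^-3 × 23.95 = 0.09803 g
% LiOH = 0.09803 / 0.2279 × 100 = 43.02 %

43.02 %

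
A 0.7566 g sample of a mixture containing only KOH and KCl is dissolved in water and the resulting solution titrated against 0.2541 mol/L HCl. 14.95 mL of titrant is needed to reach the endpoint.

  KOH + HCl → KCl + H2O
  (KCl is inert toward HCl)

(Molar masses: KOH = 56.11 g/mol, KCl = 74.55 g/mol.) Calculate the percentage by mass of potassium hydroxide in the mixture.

28.17 %

n(HCl) = 0.01495 × 0.2541 = 3.799 × 10^-3 mol
Let x = n(KOH), y = n(KCl).
Titrant: 1x = 3.799 × 10^-3;  mass: 56.11x + 74.55y = 0.7566
Solving, x = 3.799 × 10^-3 mol, y = 7.290 × 10^-3 mol
mass of KOH = 3.799 × 10^-3 × 56.11 = 0.2132 g
% KOH = 0.2132 / 0.7566 × 100 = 28.17 %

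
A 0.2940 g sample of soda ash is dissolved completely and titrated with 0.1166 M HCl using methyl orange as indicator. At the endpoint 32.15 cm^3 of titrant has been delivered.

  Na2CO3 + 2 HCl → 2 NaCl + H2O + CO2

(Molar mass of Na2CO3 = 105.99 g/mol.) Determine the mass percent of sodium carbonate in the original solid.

67.57 %

n(HCl) = 0.03215 L × 0.1166 mol/L = 3.749 × 10^-3 mol
From the 1:2 ratio, n(Na2CO3) = 1/2 × 3.749 × 10^-3 = 1.874 × 10^-3 mol
mass of Na2CO3 = 1.874 × 10^-3 × 105.99 g/mol = 0.1987 g
% Na2CO3 = 0.1987 / 0.2940 × 100 = 67.57 %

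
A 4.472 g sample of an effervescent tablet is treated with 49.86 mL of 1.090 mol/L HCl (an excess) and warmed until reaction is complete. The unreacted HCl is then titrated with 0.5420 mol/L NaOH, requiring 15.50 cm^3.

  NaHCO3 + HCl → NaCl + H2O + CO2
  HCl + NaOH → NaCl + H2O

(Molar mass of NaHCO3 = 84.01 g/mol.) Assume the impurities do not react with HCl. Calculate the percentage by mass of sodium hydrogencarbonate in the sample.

n(HCl) added = 0.04986 × 1.090 = 0.05435 mol
n(NaOH) used in back-titration = 0.01550 × 0.5420 = 8.401 × 10^-3 mol
n(HCl) left over = 8.401 × 10^-3 mol (1:1 ratio)
n(HCl) consumed by analyte = 0.05435 − 8.401 × 10^-3 = 0.04595 mol
n(NaHCO3) = 0.04595 mol (1:1 ratio)
mass of NaHCO3 = 0.04595 × 84.01 = 3.860 g
% NaHCO3 = 3.860 / 4.472 × 100 = 86.31 %

86.31 %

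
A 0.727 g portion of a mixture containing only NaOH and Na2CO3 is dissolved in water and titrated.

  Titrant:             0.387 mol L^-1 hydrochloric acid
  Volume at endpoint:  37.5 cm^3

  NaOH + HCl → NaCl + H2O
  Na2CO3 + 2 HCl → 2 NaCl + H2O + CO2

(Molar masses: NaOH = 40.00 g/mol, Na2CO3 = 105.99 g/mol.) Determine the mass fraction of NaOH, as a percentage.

n(HCl) = 0.0375 × 0.387 = 0.0145 mol
Let x = n(NaOH), y = n(Na2CO3).
Titrant: 1x + 2y = 0.0145;  mass: 40.00x + 105.99y = 0.727
Solving, x = 3.24 × 10^-3 mol, y = 5.64 × 10^-3 mol
mass of NaOH = 3.24 × 10^-3 × 40.00 = 0.130 g
% NaOH = 0.130 / 0.727 × 100 = 17.8 %

17.8 %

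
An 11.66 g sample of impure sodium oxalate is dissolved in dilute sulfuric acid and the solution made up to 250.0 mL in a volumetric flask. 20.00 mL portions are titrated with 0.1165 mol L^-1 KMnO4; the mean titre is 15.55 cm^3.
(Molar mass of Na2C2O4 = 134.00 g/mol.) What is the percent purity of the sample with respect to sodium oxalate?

2 MnO4^- + 5 C2O4^2- + 16 H^+ → 2 Mn^2+ + 10 CO2 + 8 H2O
n(KMnO4) per titration = 0.01555 × 0.1165 = 1.812 × 10^-3 mol
From the 5:2 ratio, n(Na2C2O4) in each aliquot = 5/2 × 1.812 × 10^-3 = 4.529 × 10^-3 mol
n(Na2C2O4) in the whole flask = 4.529 × 10^-3 × 250.0/20.00 = 0.05661 mol
mass of Na2C2O4 = 0.05661 × 134.00 = 7.586 g
% Na2C2O4 = 7.586 / 11.66 × 100 = 65.06 %

65.06 %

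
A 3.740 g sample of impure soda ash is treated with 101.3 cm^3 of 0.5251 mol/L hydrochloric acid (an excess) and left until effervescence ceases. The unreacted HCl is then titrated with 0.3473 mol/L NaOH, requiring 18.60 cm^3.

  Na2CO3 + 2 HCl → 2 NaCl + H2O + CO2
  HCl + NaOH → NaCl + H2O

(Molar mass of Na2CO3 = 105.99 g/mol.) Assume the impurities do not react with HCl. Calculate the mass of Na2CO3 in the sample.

2.477 g

n(HCl) added = 0.1013 × 0.5251 = 0.05319 mol
n(NaOH) used in back-titration = 0.01860 × 0.3473 = 6.460 × 10^-3 mol
n(HCl) left over = 6.460 × 10^-3 mol (1:1 ratio)
n(HCl) consumed by analyte = 0.05319 − 6.460 × 10^-3 = 0.04673 mol
From the 1:2 ratio, n(Na2CO3) = 1/2 × 0.04673 = 0.02337 mol
mass of Na2CO3 = 0.02337 × 105.99 = 2.477 g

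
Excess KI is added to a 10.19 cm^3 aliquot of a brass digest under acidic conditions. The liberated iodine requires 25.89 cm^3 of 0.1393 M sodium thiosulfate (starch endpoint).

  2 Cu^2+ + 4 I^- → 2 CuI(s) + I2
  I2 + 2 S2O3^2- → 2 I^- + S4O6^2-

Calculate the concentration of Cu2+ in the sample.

0.3539 M

n(S2O3^2-) = 0.02589 × 0.1393 = 3.606 × 10^-3 mol
n(I2) = n(S2O3^2-)/2 = 1.803 × 10^-3 mol
From the 2:1 ratio, n(Cu2+) in the aliquot = 2/1 × 1.803 × 10^-3 = 3.606 × 10^-3 mol
[Cu2+] = 3.606 × 10^-3 / 0.01019 = 0.3539 mol/L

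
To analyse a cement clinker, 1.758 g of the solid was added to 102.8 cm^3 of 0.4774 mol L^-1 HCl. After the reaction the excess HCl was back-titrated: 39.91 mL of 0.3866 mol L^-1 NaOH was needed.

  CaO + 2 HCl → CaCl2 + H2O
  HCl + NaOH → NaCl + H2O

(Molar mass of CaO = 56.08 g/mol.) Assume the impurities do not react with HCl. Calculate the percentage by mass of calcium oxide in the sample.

53.67 %

n(HCl) added = 0.1028 × 0.4774 = 0.04908 mol
n(NaOH) used in back-titration = 0.03991 × 0.3866 = 0.01543 mol
n(HCl) left over = 0.01543 mol (1:1 ratio)
n(HCl) consumed by analyte = 0.04908 − 0.01543 = 0.03365 mol
From the 1:2 ratio, n(CaO) = 1/2 × 0.03365 = 0.01682 mol
mass of CaO = 0.01682 × 56.08 = 0.9435 g
% CaO = 0.9435 / 1.758 × 100 = 53.67 %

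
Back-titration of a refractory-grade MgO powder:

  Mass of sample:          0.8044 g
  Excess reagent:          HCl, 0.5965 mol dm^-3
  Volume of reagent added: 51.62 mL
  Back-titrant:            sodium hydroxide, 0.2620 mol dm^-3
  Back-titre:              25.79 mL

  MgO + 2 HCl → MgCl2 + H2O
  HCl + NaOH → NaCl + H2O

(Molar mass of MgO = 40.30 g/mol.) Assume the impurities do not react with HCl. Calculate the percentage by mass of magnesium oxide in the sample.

n(HCl) added = 0.05162 × 0.5965 = 0.03079 mol
n(NaOH) used in back-titration = 0.02579 × 0.2620 = 6.757 × 10^-3 mol
n(HCl) left over = 6.757 × 10^-3 mol (1:1 ratio)
n(HCl) consumed by analyte = 0.03079 − 6.757 × 10^-3 = 0.02403 mol
From the 1:2 ratio, n(MgO) = 1/2 × 0.02403 = 0.01202 mol
mass of MgO = 0.01202 × 40.30 = 0.4843 g
% MgO = 0.4843 / 0.8044 × 100 = 60.21 %

60.21 %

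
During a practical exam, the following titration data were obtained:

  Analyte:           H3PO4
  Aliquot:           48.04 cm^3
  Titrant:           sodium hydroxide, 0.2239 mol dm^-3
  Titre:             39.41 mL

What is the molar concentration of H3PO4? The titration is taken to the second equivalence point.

H3PO4 + 2 NaOH → Na2HPO4 + 2 H2O
n(NaOH) = 0.03941 L × 0.2239 mol/L = 8.824 × 10^-3 mol
From the 1:2 mole ratio, n(H3PO4) = 1/2 × 8.824 × 10^-3 = 4.412 × 10^-3 mol
[H3PO4] = 4.412 × 10^-3 mol / 0.04804 L = 0.09184 mol/L

0.09184 mol/L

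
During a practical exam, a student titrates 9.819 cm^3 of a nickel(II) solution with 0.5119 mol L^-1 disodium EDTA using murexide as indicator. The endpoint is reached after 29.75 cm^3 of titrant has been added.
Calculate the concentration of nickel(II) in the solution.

Ni^2+ + EDTA^4- → [Ni(EDTA)]^2-
n(EDTA) = 0.02975 L × 0.5119 mol/L = 0.01523 mol
n(Ni2+) = 0.01523 mol (1:1 mole ratio)
[Ni2+] = 0.01523 mol / 0.009819 L = 1.551 mol/L

1.551 mol/L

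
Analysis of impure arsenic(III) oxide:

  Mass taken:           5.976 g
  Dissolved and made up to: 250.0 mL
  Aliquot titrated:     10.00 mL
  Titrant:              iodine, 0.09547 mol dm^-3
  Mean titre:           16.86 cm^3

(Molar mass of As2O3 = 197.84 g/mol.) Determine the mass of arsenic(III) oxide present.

3.981 g

As2O3 + 2 I2 + 2 H2O → As2O5 + 4 HI
n(I2) per titration = 0.01686 × 0.09547 = 1.610 × 10^-3 mol
From the 1:2 ratio, n(As2O3) in each aliquot = 1/2 × 1.610 × 10^-3 = 8.048 × 10^-4 mol
n(As2O3) in the whole flask = 8.048 × 10^-4 × 250.0/10.00 = 0.02012 mol
mass of As2O3 = 0.02012 × 197.84 = 3.981 g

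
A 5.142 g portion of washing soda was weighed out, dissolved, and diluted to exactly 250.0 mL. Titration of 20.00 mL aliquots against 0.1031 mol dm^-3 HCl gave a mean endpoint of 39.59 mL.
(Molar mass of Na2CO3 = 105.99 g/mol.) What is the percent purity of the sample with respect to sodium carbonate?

Na2CO3 + 2 HCl → 2 NaCl + H2O + CO2
n(HCl) per titration = 0.03959 × 0.1031 = 4.082 × 10^-3 mol
From the 1:2 ratio, n(Na2CO3) in each aliquot = 1/2 × 4.082 × 10^-3 = 2.041 × 10^-3 mol
n(Na2CO3) in the whole flask = 2.041 × 10^-3 × 250.0/20.00 = 0.02551 mol
mass of Na2CO3 = 0.02551 × 105.99 = 2.704 g
% Na2CO3 = 2.704 / 5.142 × 100 = 52.58 %

52.58 %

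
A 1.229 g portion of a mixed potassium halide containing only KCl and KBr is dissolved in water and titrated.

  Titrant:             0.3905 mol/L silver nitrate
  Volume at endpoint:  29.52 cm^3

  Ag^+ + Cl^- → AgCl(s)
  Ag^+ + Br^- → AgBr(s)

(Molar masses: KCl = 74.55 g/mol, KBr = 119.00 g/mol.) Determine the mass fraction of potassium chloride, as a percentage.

n(AgNO3) = 0.02952 × 0.3905 = 0.01153 mol
Let x = n(KCl), y = n(KBr).
Titrant: 1x + 1y = 0.01153;  mass: 74.55x + 119.00y = 1.229
Solving, x = 3.212 × 10^-3 mol, y = 8.315 × 10^-3 mol
mass of KCl = 3.212 × 10^-3 × 74.55 = 0.2395 g
% KCl = 0.2395 / 1.229 × 100 = 19.48 %

19.48 %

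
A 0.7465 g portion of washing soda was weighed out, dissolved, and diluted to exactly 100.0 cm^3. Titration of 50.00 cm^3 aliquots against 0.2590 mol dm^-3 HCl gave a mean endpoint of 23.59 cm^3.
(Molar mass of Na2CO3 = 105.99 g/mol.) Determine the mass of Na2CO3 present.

0.6476 g

Na2CO3 + 2 HCl → 2 NaCl + H2O + CO2
n(HCl) per titration = 0.02359 × 0.2590 = 6.110 × 10^-3 mol
From the 1:2 ratio, n(Na2CO3) in each aliquot = 1/2 × 6.110 × 10^-3 = 3.055 × 10^-3 mol
n(Na2CO3) in the whole flask = 3.055 × 10^-3 × 100.0/50.00 = 6.110 × 10^-3 mol
mass of Na2CO3 = 6.110 × 10^-3 × 105.99 = 0.6476 g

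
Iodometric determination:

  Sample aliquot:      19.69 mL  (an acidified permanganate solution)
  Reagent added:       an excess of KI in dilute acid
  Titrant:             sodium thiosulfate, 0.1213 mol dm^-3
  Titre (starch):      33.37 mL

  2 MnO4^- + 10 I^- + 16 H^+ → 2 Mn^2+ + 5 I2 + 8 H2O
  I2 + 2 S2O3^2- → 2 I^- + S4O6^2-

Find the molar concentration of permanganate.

0.04112 mol/L

n(S2O3^2-) = 0.03337 × 0.1213 = 4.048 × 10^-3 mol
n(I2) = n(S2O3^2-)/2 = 2.024 × 10^-3 mol
From the 2:5 ratio, n(MnO4^-) in the aliquot = 2/5 × 2.024 × 10^-3 = 8.096 × 10^-4 mol
[MnO4^-] = 8.096 × 10^-4 / 0.01969 = 0.04112 mol/L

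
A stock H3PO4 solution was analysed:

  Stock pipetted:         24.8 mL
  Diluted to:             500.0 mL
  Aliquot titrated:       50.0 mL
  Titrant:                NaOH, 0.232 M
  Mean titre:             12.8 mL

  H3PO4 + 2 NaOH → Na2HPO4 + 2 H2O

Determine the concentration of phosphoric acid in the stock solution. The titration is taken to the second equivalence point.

n(NaOH) = 0.0128 × 0.232 = 2.97 × 10^-3 mol
From the 1:2 ratio, n(H3PO4) in the aliquot = 1/2 × 2.97 × 10^-3 = 1.48 × 10^-3 mol
[H3PO4]_dilute = 1.48 × 10^-3 / 0.0500 = 0.0297 mol/L
Dilution factor = 500.0 / 24.8 = 20.16
[H3PO4]_stock = 0.0297 × 20.16 = 0.599 mol/L

0.599 M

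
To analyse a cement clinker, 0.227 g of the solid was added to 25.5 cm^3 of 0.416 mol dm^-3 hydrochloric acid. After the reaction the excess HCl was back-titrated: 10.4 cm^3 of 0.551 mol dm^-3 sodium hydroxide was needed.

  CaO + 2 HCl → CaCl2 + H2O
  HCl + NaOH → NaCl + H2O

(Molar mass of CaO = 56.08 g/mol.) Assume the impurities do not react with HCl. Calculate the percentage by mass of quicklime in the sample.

60.3 %

n(HCl) added = 0.0255 × 0.416 = 0.0106 mol
n(NaOH) used in back-titration = 0.0104 × 0.551 = 5.73 × 10^-3 mol
n(HCl) left over = 5.73 × 10^-3 mol (1:1 ratio)
n(HCl) consumed by analyte = 0.0106 − 5.73 × 10^-3 = 4.88 × 10^-3 mol
From the 1:2 ratio, n(CaO) = 1/2 × 4.88 × 10^-3 = 2.44 × 10^-3 mol
mass of CaO = 2.44 × 10^-3 × 56.08 = 0.137 g
% CaO = 0.137 / 0.227 × 100 = 60.3 %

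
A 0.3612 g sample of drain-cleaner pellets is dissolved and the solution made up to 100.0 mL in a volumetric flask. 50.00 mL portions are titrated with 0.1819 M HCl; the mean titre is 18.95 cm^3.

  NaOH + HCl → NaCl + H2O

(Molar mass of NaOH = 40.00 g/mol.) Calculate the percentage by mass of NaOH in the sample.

n(HCl) per titration = 0.01895 × 0.1819 = 3.447 × 10^-3 mol
n(NaOH) in each aliquot = 3.447 × 10^-3 mol (1:1 ratio)
n(NaOH) in the whole flask = 3.447 × 10^-3 × 100.0/50.00 = 6.894 × 10^-3 mol
mass of NaOH = 6.894 × 10^-3 × 40.00 = 0.2758 g
% NaOH = 0.2758 / 0.3612 × 100 = 76.35 %

76.35 %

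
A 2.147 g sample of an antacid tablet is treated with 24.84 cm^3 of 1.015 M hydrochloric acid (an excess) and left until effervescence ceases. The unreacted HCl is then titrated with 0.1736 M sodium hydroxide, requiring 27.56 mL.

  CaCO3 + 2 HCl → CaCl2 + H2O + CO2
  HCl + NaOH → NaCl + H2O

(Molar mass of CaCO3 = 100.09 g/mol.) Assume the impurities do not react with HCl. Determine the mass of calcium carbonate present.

1.022 g

n(HCl) added = 0.02484 × 1.015 = 0.02521 mol
n(NaOH) used in back-titration = 0.02756 × 0.1736 = 4.784 × 10^-3 mol
n(HCl) left over = 4.784 × 10^-3 mol (1:1 ratio)
n(HCl) consumed by analyte = 0.02521 − 4.784 × 10^-3 = 0.02043 mol
From the 1:2 ratio, n(CaCO3) = 1/2 × 0.02043 = 0.01021 mol
mass of CaCO3 = 0.01021 × 100.09 = 1.022 g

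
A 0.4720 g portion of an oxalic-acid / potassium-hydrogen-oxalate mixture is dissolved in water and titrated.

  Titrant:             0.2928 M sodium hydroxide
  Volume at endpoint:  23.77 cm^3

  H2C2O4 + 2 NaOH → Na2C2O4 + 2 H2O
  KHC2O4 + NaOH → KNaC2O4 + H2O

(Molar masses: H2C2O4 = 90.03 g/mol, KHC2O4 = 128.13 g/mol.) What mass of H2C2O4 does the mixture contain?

0.2273 g

n(NaOH) = 0.02377 × 0.2928 = 6.960 × 10^-3 mol
Let x = n(H2C2O4), y = n(KHC2O4).
Titrant: 2x + 1y = 6.960 × 10^-3;  mass: 90.03x + 128.13y = 0.4720
Solving, x = 2.525 × 10^-3 mol, y = 1.909 × 10^-3 mol
mass of H2C2O4 = 2.525 × 10^-3 × 90.03 = 0.2273 g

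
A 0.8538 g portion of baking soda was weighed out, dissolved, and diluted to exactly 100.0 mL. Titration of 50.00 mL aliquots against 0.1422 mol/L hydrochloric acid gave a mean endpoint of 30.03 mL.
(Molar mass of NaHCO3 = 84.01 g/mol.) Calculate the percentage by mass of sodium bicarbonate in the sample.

84.03 %

NaHCO3 + HCl → NaCl + H2O + CO2
n(HCl) per titration = 0.03003 × 0.1422 = 4.270 × 10^-3 mol
n(NaHCO3) in each aliquot = 4.270 × 10^-3 mol (1:1 ratio)
n(NaHCO3) in the whole flask = 4.270 × 10^-3 × 100.0/50.00 = 8.541 × 10^-3 mol
mass of NaHCO3 = 8.541 × 10^-3 × 84.01 = 0.7175 g
% NaHCO3 = 0.7175 / 0.8538 × 100 = 84.03 %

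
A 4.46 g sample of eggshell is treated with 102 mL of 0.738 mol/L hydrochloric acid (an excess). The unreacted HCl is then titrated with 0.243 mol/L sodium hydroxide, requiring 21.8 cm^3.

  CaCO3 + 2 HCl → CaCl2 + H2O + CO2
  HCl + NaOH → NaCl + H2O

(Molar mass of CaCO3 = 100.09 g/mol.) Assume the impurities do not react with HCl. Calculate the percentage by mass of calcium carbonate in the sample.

78.5 %

n(HCl) added = 0.102 × 0.738 = 0.0753 mol
n(NaOH) used in back-titration = 0.0218 × 0.243 = 5.30 × 10^-3 mol
n(HCl) left over = 5.30 × 10^-3 mol (1:1 ratio)
n(HCl) consumed by analyte = 0.0753 − 5.30 × 10^-3 = 0.0700 mol
From the 1:2 ratio, n(CaCO3) = 1/2 × 0.0700 = 0.0350 mol
mass of CaCO3 = 0.0350 × 100.09 = 3.50 g
% CaCO3 = 3.50 / 4.46 × 100 = 78.5 %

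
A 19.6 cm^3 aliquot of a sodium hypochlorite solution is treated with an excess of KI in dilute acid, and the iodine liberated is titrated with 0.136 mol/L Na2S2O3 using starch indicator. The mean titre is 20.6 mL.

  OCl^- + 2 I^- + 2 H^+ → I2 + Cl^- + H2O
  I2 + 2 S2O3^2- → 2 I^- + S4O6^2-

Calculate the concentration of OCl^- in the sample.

0.0715 mol/L

n(S2O3^2-) = 0.0206 × 0.136 = 2.80 × 10^-3 mol
n(I2) = n(S2O3^2-)/2 = 1.40 × 10^-3 mol
n(OCl^-) in the aliquot = 1.40 × 10^-3 mol (1:1 ratio)
[OCl^-] = 1.40 × 10^-3 / 0.0196 = 0.0715 mol/L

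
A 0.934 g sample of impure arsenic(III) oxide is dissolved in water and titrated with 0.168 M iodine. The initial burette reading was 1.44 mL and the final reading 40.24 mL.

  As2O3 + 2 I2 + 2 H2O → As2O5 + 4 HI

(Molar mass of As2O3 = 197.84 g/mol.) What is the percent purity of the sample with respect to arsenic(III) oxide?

n(I2) = 0.0388 L × 0.168 mol/L = 6.52 × 10^-3 mol
From the 1:2 ratio, n(As2O3) = 1/2 × 6.52 × 10^-3 = 3.26 × 10^-3 mol
mass of As2O3 = 3.26 × 10^-3 × 197.84 g/mol = 0.645 g
% As2O3 = 0.645 / 0.934 × 100 = 69.0 %

69.0 %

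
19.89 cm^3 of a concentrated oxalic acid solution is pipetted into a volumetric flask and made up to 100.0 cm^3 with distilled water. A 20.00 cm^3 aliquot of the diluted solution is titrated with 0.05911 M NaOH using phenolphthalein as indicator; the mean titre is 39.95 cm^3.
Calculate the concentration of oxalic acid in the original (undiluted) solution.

H2C2O4 + 2 NaOH → Na2C2O4 + 2 H2O
n(NaOH) = 0.03995 × 0.05911 = 2.361 × 10^-3 mol
From the 1:2 ratio, n(H2C2O4) in the aliquot = 1/2 × 2.361 × 10^-3 = 1.181 × 10^-3 mol
[H2C2O4]_dilute = 1.181 × 10^-3 / 0.02000 = 0.05904 mol/L
Dilution factor = 100.0 / 19.89 = 5.028
[H2C2O4]_stock = 0.05904 × 5.028 = 0.2968 mol/L

0.2968 M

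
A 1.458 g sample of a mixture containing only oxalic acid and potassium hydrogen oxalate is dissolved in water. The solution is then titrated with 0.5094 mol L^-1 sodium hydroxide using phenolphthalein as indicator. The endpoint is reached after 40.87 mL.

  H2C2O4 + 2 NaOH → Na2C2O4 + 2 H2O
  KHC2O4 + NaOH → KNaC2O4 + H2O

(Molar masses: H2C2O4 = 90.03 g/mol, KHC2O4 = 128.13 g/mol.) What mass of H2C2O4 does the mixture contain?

n(NaOH) = 0.04087 × 0.5094 = 0.02082 mol
Let x = n(H2C2O4), y = n(KHC2O4).
Titrant: 2x + 1y = 0.02082;  mass: 90.03x + 128.13y = 1.458
Solving, x = 7.276 × 10^-3 mol, y = 6.266 × 10^-3 mol
mass of H2C2O4 = 7.276 × 10^-3 × 90.03 = 0.6551 g

0.6551 g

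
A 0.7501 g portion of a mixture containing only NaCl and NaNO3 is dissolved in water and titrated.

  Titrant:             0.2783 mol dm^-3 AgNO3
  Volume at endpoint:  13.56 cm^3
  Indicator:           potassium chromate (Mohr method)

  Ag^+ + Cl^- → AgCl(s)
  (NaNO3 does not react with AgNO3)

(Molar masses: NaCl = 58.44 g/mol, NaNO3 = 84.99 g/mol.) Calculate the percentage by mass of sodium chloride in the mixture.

29.40 %

n(AgNO3) = 0.01356 × 0.2783 = 3.774 × 10^-3 mol
Let x = n(NaCl), y = n(NaNO3).
Titrant: 1x = 3.774 × 10^-3;  mass: 58.44x + 84.99y = 0.7501
Solving, x = 3.774 × 10^-3 mol, y = 6.231 × 10^-3 mol
mass of NaCl = 3.774 × 10^-3 × 58.44 = 0.2205 g
% NaCl = 0.2205 / 0.7501 × 100 = 29.40 %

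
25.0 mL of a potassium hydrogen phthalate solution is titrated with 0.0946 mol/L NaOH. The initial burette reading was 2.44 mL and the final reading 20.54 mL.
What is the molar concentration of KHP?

KHC8H4O4 + NaOH → KNaC8H4O4 + H2O
n(NaOH) = 0.0181 L × 0.0946 mol/L = 1.71 × 10^-3 mol
n(KHC8H4O4) = 1.71 × 10^-3 mol (1:1 mole ratio)
[KHC8H4O4] = 1.71 × 10^-3 mol / 0.0250 L = 0.0685 mol/L

0.0685 mol/L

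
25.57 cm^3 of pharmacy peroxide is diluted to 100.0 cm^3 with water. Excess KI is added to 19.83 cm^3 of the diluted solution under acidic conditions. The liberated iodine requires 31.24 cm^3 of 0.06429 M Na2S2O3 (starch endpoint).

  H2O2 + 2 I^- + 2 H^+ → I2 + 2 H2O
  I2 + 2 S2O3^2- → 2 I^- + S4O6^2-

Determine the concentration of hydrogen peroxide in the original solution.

n(S2O3^2-) = 0.03124 × 0.06429 = 2.008 × 10^-3 mol
n(I2) = n(S2O3^2-)/2 = 1.004 × 10^-3 mol
n(H2O2) in the aliquot = 1.004 × 10^-3 mol (1:1 ratio)
[H2O2]_dilute = 1.004 × 10^-3 / 0.01983 = 0.05064 mol/L
[H2O2]_original = 0.05064 × 100.0/25.57 = 0.1980 mol/L

0.1980 M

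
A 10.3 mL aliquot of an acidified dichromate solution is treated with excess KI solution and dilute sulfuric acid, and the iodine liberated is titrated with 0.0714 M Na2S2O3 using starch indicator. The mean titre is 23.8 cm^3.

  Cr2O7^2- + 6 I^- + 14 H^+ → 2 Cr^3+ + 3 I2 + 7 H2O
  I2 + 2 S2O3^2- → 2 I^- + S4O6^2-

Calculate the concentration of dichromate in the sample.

0.0275 M

n(S2O3^2-) = 0.0238 × 0.0714 = 1.70 × 10^-3 mol
n(I2) = n(S2O3^2-)/2 = 8.50 × 10^-4 mol
From the 1:3 ratio, n(Cr2O7^2-) in the aliquot = 1/3 × 8.50 × 10^-4 = 2.83 × 10^-4 mol
[Cr2O7^2-] = 2.83 × 10^-4 / 0.0103 = 0.0275 mol/L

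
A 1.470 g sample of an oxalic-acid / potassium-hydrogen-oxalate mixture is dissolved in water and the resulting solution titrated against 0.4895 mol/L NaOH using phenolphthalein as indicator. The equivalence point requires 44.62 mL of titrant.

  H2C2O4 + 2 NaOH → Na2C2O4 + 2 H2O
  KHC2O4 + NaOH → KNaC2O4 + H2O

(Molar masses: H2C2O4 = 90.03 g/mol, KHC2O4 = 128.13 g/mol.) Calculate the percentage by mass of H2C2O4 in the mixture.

n(NaOH) = 0.04462 × 0.4895 = 0.02184 mol
Let x = n(H2C2O4), y = n(KHC2O4).
Titrant: 2x + 1y = 0.02184;  mass: 90.03x + 128.13y = 1.470
Solving, x = 7.992 × 10^-3 mol, y = 5.857 × 10^-3 mol
mass of H2C2O4 = 7.992 × 10^-3 × 90.03 = 0.7195 g
% H2C2O4 = 0.7195 / 1.470 × 100 = 48.95 %

48.95 %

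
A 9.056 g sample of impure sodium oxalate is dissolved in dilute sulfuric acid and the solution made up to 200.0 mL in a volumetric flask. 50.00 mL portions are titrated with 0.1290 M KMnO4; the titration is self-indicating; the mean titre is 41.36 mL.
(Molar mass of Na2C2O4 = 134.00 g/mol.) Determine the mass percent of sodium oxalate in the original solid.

2 MnO4^- + 5 C2O4^2- + 16 H^+ → 2 Mn^2+ + 10 CO2 + 8 H2O
n(KMnO4) per titration = 0.04136 × 0.1290 = 5.335 × 10^-3 mol
From the 5:2 ratio, n(Na2C2O4) in each aliquot = 5/2 × 5.335 × 10^-3 = 0.01334 mol
n(Na2C2O4) in the whole flask = 0.01334 × 200.0/50.00 = 0.05335 mol
mass of Na2C2O4 = 0.05335 × 134.00 = 7.149 g
% Na2C2O4 = 7.149 / 9.056 × 100 = 78.95 %

78.95 %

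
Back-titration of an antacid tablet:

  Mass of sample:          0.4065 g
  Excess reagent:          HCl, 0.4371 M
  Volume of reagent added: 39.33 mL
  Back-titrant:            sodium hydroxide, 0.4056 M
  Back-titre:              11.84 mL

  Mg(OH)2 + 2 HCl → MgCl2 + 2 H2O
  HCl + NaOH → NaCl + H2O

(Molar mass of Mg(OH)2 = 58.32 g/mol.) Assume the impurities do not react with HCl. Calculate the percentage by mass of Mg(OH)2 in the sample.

n(HCl) added = 0.03933 × 0.4371 = 0.01719 mol
n(NaOH) used in back-titration = 0.01184 × 0.4056 = 4.802 × 10^-3 mol
n(HCl) left over = 4.802 × 10^-3 mol (1:1 ratio)
n(HCl) consumed by analyte = 0.01719 − 4.802 × 10^-3 = 0.01239 mol
From the 1:2 ratio, n(Mg(OH)2) = 1/2 × 0.01239 = 6.194 × 10^-3 mol
mass of Mg(OH)2 = 6.194 × 10^-3 × 58.32 = 0.3613 g
% Mg(OH)2 = 0.3613 / 0.4065 × 100 = 88.87 %

88.87 %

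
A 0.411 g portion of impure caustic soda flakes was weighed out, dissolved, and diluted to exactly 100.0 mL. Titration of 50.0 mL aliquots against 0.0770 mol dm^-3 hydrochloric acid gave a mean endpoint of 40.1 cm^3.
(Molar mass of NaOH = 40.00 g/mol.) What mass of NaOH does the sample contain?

NaOH + HCl → NaCl + H2O
n(HCl) per titration = 0.0401 × 0.0770 = 3.09 × 10^-3 mol
n(NaOH) in each aliquot = 3.09 × 10^-3 mol (1:1 ratio)
n(NaOH) in the whole flask = 3.09 × 10^-3 × 100.0/50.0 = 6.18 × 10^-3 mol
mass of NaOH = 6.18 × 10^-3 × 40.00 = 0.247 g

0.247 g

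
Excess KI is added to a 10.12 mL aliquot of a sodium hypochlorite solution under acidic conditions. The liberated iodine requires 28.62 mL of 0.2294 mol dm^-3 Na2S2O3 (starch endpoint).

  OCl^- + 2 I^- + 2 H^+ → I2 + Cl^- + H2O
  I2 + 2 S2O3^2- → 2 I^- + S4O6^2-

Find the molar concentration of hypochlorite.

0.3244 mol/L

n(S2O3^2-) = 0.02862 × 0.2294 = 6.565 × 10^-3 mol
n(I2) = n(S2O3^2-)/2 = 3.283 × 10^-3 mol
n(OCl^-) in the aliquot = 3.283 × 10^-3 mol (1:1 ratio)
[OCl^-] = 3.283 × 10^-3 / 0.01012 = 0.3244 mol/L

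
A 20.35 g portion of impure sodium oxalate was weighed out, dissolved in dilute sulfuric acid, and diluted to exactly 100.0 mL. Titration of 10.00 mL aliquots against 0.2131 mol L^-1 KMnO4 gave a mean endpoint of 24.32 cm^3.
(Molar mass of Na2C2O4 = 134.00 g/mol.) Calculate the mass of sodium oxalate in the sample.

17.36 g

2 MnO4^- + 5 C2O4^2- + 16 H^+ → 2 Mn^2+ + 10 CO2 + 8 H2O
n(KMnO4) per titration = 0.02432 × 0.2131 = 5.183 × 10^-3 mol
From the 5:2 ratio, n(Na2C2O4) in each aliquot = 5/2 × 5.183 × 10^-3 = 0.01296 mol
n(Na2C2O4) in the whole flask = 0.01296 × 100.0/10.00 = 0.1296 mol
mass of Na2C2O4 = 0.1296 × 134.00 = 17.36 g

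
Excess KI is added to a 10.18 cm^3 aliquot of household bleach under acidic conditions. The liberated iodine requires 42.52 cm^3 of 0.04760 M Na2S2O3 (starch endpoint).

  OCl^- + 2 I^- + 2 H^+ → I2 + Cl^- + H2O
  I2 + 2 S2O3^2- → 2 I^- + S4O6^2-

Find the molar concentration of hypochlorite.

n(S2O3^2-) = 0.04252 × 0.04760 = 2.024 × 10^-3 mol
n(I2) = n(S2O3^2-)/2 = 1.012 × 10^-3 mol
n(OCl^-) in the aliquot = 1.012 × 10^-3 mol (1:1 ratio)
[OCl^-] = 1.012 × 10^-3 / 0.01018 = 0.09941 mol/L

0.09941 M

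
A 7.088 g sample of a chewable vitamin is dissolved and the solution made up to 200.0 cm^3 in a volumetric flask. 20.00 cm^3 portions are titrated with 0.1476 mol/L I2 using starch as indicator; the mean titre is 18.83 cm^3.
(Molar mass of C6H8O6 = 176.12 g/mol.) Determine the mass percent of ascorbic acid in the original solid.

C6H8O6 + I2 → C6H6O6 + 2 HI
n(I2) per titration = 0.01883 × 0.1476 = 2.779 × 10^-3 mol
n(C6H8O6) in each aliquot = 2.779 × 10^-3 mol (1:1 ratio)
n(C6H8O6) in the whole flask = 2.779 × 10^-3 × 200.0/20.00 = 0.02779 mol
mass of C6H8O6 = 0.02779 × 176.12 = 4.895 g
% C6H8O6 = 4.895 / 7.088 × 100 = 69.06 %

69.06 %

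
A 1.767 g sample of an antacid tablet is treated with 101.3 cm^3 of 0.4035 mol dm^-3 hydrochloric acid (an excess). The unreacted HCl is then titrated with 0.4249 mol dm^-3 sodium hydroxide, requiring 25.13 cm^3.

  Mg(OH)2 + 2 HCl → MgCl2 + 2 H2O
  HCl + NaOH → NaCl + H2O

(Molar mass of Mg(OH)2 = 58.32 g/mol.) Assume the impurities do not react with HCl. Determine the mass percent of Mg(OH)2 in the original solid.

49.83 %

n(HCl) added = 0.1013 × 0.4035 = 0.04087 mol
n(NaOH) used in back-titration = 0.02513 × 0.4249 = 0.01068 mol
n(HCl) left over = 0.01068 mol (1:1 ratio)
n(HCl) consumed by analyte = 0.04087 − 0.01068 = 0.03020 mol
From the 1:2 ratio, n(Mg(OH)2) = 1/2 × 0.03020 = 0.01510 mol
mass of Mg(OH)2 = 0.01510 × 58.32 = 0.8805 g
% Mg(OH)2 = 0.8805 / 1.767 × 100 = 49.83 %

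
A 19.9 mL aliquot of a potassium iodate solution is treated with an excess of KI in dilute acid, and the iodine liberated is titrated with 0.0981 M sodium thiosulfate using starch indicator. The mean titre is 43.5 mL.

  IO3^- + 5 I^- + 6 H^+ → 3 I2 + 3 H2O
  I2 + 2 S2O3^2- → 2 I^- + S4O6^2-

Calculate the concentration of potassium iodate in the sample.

0.0357 M

n(S2O3^2-) = 0.0435 × 0.0981 = 4.27 × 10^-3 mol
n(I2) = n(S2O3^2-)/2 = 2.13 × 10^-3 mol
From the 1:3 ratio, n(IO3^-) in the aliquot = 1/3 × 2.13 × 10^-3 = 7.11 × 10^-4 mol
[IO3^-] = 7.11 × 10^-4 / 0.0199 = 0.0357 mol/L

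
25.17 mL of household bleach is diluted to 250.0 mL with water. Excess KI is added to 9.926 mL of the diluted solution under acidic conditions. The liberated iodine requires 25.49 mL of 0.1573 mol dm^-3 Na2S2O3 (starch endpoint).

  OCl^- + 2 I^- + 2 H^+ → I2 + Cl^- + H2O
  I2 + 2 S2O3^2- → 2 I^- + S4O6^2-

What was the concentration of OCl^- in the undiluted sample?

n(S2O3^2-) = 0.02549 × 0.1573 = 4.010 × 10^-3 mol
n(I2) = n(S2O3^2-)/2 = 2.005 × 10^-3 mol
n(OCl^-) in the aliquot = 2.005 × 10^-3 mol (1:1 ratio)
[OCl^-]_dilute = 2.005 × 10^-3 / 0.009926 = 0.2020 mol/L
[OCl^-]_original = 0.2020 × 250.0/25.17 = 2.006 mol/L

2.006 mol/L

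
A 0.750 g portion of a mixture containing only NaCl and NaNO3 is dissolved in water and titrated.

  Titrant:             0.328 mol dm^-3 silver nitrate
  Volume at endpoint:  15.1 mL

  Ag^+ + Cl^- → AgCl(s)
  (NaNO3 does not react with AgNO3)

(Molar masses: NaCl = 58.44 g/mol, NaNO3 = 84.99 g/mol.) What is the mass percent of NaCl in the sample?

38.6 %

n(AgNO3) = 0.0151 × 0.328 = 4.95 × 10^-3 mol
Let x = n(NaCl), y = n(NaNO3).
Titrant: 1x = 4.95 × 10^-3;  mass: 58.44x + 84.99y = 0.750
Solving, x = 4.95 × 10^-3 mol, y = 5.42 × 10^-3 mol
mass of NaCl = 4.95 × 10^-3 × 58.44 = 0.289 g
% NaCl = 0.289 / 0.750 × 100 = 38.6 %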